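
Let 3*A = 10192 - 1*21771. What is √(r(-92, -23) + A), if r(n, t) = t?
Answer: 8*I*√546/3 ≈ 62.311*I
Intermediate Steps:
A = -11579/3 (A = (10192 - 1*21771)/3 = (10192 - 21771)/3 = (⅓)*(-11579) = -11579/3 ≈ -3859.7)
√(r(-92, -23) + A) = √(-23 - 11579/3) = √(-11648/3) = 8*I*√546/3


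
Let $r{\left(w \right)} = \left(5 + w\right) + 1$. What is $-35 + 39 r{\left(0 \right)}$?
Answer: $199$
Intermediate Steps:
$r{\left(w \right)} = 6 + w$
$-35 + 39 r{\left(0 \right)} = -35 + 39 \left(6 + 0\right) = -35 + 39 \cdot 6 = -35 + 234 = 199$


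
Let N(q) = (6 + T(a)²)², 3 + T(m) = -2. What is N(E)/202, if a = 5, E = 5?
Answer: 961/202 ≈ 4.7574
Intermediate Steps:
T(m) = -5 (T(m) = -3 - 2 = -5)
N(q) = 961 (N(q) = (6 + (-5)²)² = (6 + 25)² = 31² = 961)
N(E)/202 = 961/202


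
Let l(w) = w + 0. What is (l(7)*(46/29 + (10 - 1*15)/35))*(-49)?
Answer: -14357/29 ≈ -495.07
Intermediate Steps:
l(w) = w
(l(7)*(46/29 + (10 - 1*15)/35))*(-49) = (7*(46/29 + (10 - 1*15)/35))*(-49) = (7*(46*(1/29) + (10 - 15)*(1/35)))*(-49) = (7*(46/29 - 5*1/35))*(-49) = (7*(46/29 - ⅐))*(-49) = (7*(293/203))*(-49) = (293/29)*(-49) = -14357/29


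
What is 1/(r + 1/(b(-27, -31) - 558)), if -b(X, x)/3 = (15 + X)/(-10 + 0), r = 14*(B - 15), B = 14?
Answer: -2808/39317 ≈ -0.071419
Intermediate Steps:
r = -14 (r = 14*(14 - 15) = 14*(-1) = -14)
b(X, x) = 9/2 + 3*X/10 (b(X, x) = -3*(15 + X)/(-10 + 0) = -3*(15 + X)/(-10) = -3*(15 + X)*(-1)/10 = -3*(-3/2 - X/10) = 9/2 + 3*X/10)
1/(r + 1/(b(-27, -31) - 558)) = 1/(-14 + 1/((9/2 + (3/10)*(-27)) - 558)) = 1/(-14 + 1/((9/2 - 81/10) - 558)) = 1/(-14 + 1/(-18/5 - 558)) = 1/(-14 + 1/(-2808/5)) = 1/(-14 - 5/2808) = 1/(-39317/2808) = -2808/39317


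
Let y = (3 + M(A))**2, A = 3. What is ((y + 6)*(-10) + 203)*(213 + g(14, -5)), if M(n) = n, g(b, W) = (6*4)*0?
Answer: -46221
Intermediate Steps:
g(b, W) = 0 (g(b, W) = 24*0 = 0)
y = 36 (y = (3 + 3)**2 = 6**2 = 36)
((y + 6)*(-10) + 203)*(213 + g(14, -5)) = ((36 + 6)*(-10) + 203)*(213 + 0) = (42*(-10) + 203)*213 = (-420 + 203)*213 = -217*213 = -46221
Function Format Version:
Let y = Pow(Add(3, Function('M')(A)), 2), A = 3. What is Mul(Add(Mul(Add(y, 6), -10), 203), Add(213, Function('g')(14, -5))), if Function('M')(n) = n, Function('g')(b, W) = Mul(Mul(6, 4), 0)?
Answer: -46221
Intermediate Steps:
Function('g')(b, W) = 0 (Function('g')(b, W) = Mul(24, 0) = 0)
y = 36 (y = Pow(Add(3, 3), 2) = Pow(6, 2) = 36)
Mul(Add(Mul(Add(y, 6), -10), 203), Add(213, Function('g')(14, -5))) = Mul(Add(Mul(Add(36, 6), -10), 203), Add(213, 0)) = Mul(Add(Mul(42, -10), 203), 213) = Mul(Add(-420, 203), 213) = Mul(-217, 213) = -46221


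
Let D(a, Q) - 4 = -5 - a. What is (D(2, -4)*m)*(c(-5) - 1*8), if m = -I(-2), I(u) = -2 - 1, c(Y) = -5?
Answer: 117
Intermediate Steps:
D(a, Q) = -1 - a (D(a, Q) = 4 + (-5 - a) = -1 - a)
I(u) = -3
m = 3 (m = -1*(-3) = 3)
(D(2, -4)*m)*(c(-5) - 1*8) = ((-1 - 1*2)*3)*(-5 - 1*8) = ((-1 - 2)*3)*(-5 - 8) = -3*3*(-13) = -9*(-13) = 117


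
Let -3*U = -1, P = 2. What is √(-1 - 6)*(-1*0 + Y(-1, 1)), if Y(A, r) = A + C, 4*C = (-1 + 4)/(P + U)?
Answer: -19*I*√7/28 ≈ -1.7953*I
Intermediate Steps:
U = ⅓ (U = -⅓*(-1) = ⅓ ≈ 0.33333)
C = 9/28 (C = ((-1 + 4)/(2 + ⅓))/4 = (3/(7/3))/4 = (3*(3/7))/4 = (¼)*(9/7) = 9/28 ≈ 0.32143)
Y(A, r) = 9/28 + A (Y(A, r) = A + 9/28 = 9/28 + A)
√(-1 - 6)*(-1*0 + Y(-1, 1)) = √(-1 - 6)*(-1*0 + (9/28 - 1)) = √(-7)*(0 - 19/28) = (I*√7)*(-19/28) = -19*I*√7/28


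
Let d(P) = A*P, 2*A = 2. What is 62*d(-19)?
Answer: -1178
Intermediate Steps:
A = 1 (A = (1/2)*2 = 1)
d(P) = P (d(P) = 1*P = P)
62*d(-19) = 62*(-19) = -1178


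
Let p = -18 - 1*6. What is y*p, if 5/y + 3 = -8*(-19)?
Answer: -120/149 ≈ -0.80537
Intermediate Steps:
p = -24 (p = -18 - 6 = -24)
y = 5/149 (y = 5/(-3 - 8*(-19)) = 5/(-3 + 152) = 5/149 ≈ 0.033557)
y*p = (5/149)*(-24) = -120/149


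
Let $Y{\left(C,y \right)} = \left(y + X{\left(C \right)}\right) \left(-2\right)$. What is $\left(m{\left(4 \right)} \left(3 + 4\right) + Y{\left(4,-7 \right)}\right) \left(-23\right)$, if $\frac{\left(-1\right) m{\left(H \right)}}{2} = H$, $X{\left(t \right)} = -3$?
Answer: $828$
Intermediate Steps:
$Y{\left(C,y \right)} = 6 - 2 y$ ($Y{\left(C,y \right)} = \left(y - 3\right) \left(-2\right) = \left(-3 + y\right) \left(-2\right) = 6 - 2 y$)
$m{\left(H \right)} = - 2 H$
$\left(m{\left(4 \right)} \left(3 + 4\right) + Y{\left(4,-7 \right)}\right) \left(-23\right) = \left(\left(-2\right) 4 \left(3 + 4\right) + \left(6 - -14\right)\right) \left(-23\right) = \left(\left(-8\right) 7 + \left(6 + 14\right)\right) \left(-23\right) = \left(-56 + 20\right) \left(-23\right) = \left(-36\right) \left(-23\right) = 828$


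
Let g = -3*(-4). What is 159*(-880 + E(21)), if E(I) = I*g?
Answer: -99852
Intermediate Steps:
g = 12
E(I) = 12*I (E(I) = I*12 = 12*I)
159*(-880 + E(21)) = 159*(-880 + 12*21) = 159*(-880 + 252) = 159*(-628) = -99852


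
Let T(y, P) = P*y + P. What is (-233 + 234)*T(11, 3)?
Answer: 36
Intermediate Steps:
T(y, P) = P + P*y
(-233 + 234)*T(11, 3) = (-233 + 234)*(3*(1 + 11)) = 1*(3*12) = 1*36 = 36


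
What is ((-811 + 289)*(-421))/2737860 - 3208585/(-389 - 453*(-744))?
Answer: -1451779198189/153613567330 ≈ -9.4509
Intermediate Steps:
((-811 + 289)*(-421))/2737860 - 3208585/(-389 - 453*(-744)) = -522*(-421)*(1/2737860) - 3208585/(-389 + 337032) = 219762*(1/2737860) - 3208585/336643 = 36627/456310 - 3208585*1/336643 = 36627/456310 - 3208585/336643 = -1451779198189/153613567330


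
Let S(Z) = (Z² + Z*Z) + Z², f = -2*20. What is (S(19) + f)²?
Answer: 1087849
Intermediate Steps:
f = -40
S(Z) = 3*Z² (S(Z) = (Z² + Z²) + Z² = 2*Z² + Z² = 3*Z²)
(S(19) + f)² = (3*19² - 40)² = (3*361 - 40)² = (1083 - 40)² = 1043² = 1087849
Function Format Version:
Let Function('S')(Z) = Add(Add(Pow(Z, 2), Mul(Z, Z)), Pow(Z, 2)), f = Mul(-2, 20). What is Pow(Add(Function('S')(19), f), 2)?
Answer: 1087849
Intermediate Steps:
f = -40
Function('S')(Z) = Mul(3, Pow(Z, 2)) (Function('S')(Z) = Add(Add(Pow(Z, 2), Pow(Z, 2)), Pow(Z, 2)) = Add(Mul(2, Pow(Z, 2)), Pow(Z, 2)) = Mul(3, Pow(Z, 2)))
Pow(Add(Function('S')(19), f), 2) = Pow(Add(Mul(3, Pow(19, 2)), -40), 2) = Pow(Add(Mul(3, 361), -40), 2) = Pow(Add(1083, -40), 2) = Pow(1043, 2) = 1087849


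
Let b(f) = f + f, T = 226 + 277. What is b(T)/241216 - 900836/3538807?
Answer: -106868008367/426808434656 ≈ -0.25039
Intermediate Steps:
T = 503
b(f) = 2*f
b(T)/241216 - 900836/3538807 = (2*503)/241216 - 900836/3538807 = 1006*(1/241216) - 900836*1/3538807 = 503/120608 - 900836/3538807 = -106868008367/426808434656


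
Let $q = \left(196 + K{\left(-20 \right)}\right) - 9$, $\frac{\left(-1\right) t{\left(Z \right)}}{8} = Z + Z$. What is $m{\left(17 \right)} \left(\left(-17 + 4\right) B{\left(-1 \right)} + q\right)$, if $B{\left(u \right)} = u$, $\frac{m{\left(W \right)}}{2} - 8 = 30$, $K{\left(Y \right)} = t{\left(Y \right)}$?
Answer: $39520$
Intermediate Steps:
$t{\left(Z \right)} = - 16 Z$ ($t{\left(Z \right)} = - 8 \left(Z + Z\right) = - 8 \cdot 2 Z = - 16 Z$)
$K{\left(Y \right)} = - 16 Y$
$m{\left(W \right)} = 76$ ($m{\left(W \right)} = 16 + 2 \cdot 30 = 16 + 60 = 76$)
$q = 507$ ($q = \left(196 - -320\right) - 9 = \left(196 + 320\right) - 9 = 516 - 9 = 507$)
$m{\left(17 \right)} \left(\left(-17 + 4\right) B{\left(-1 \right)} + q\right) = 76 \left(\left(-17 + 4\right) \left(-1\right) + 507\right) = 76 \left(\left(-13\right) \left(-1\right) + 507\right) = 76 \left(13 + 507\right) = 76 \cdot 520 = 39520$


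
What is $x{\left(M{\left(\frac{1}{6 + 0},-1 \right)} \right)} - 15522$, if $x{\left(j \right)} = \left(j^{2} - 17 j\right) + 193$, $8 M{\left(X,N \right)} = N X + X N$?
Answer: $- \frac{8829095}{576} \approx -15328.0$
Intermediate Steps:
$M{\left(X,N \right)} = \frac{N X}{4}$ ($M{\left(X,N \right)} = \frac{N X + X N}{8} = \frac{N X + N X}{8} = \frac{2 N X}{8} = \frac{N X}{4}$)
$x{\left(j \right)} = 193 + j^{2} - 17 j$
$x{\left(M{\left(\frac{1}{6 + 0},-1 \right)} \right)} - 15522 = \left(193 + \left(\frac{1}{4} \left(-1\right) \frac{1}{6 + 0}\right)^{2} - 17 \cdot \frac{1}{4} \left(-1\right) \frac{1}{6 + 0}\right) - 15522 = \left(193 + \left(\frac{1}{4} \left(-1\right) \frac{1}{6}\right)^{2} - 17 \cdot \frac{1}{4} \left(-1\right) \frac{1}{6}\right) - 15522 = \left(193 + \left(- \frac{1}{24}\right)^{2} - - \frac{17}{24}\right) - 15522 = \left(193 + \frac{1}{576} + \frac{17}{24}\right) - 15522 = \frac{111577}{576} - 15522 = - \frac{8829095}{576}$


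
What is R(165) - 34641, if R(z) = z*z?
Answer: -7416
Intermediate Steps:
R(z) = z**2
R(165) - 34641 = 165**2 - 34641 = 27225 - 34641 = -7416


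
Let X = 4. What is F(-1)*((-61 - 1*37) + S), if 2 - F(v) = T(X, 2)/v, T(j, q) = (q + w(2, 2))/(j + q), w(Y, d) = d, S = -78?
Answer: -1408/3 ≈ -469.33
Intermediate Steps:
T(j, q) = (2 + q)/(j + q) (T(j, q) = (q + 2)/(j + q) = (2 + q)/(j + q))
F(v) = 2 - 2/(3*v) (F(v) = 2 - (2 + 2)/(4 + 2)/v = 2 - 4/6/v = 2 - (1/6)*4/v = 2 - 2/(3*v))
F(-1)*((-61 - 1*37) + S) = (2 - 2/3/(-1))*((-61 - 1*37) - 78) = (2 - 2/3*(-1))*((-61 - 37) - 78) = (2 + 2/3)*(-98 - 78) = (8/3)*(-176) = -1408/3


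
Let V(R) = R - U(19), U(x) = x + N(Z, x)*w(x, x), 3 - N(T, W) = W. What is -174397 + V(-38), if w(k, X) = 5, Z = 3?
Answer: -174374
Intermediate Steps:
N(T, W) = 3 - W
U(x) = 15 - 4*x (U(x) = x + (3 - x)*5 = x + (15 - 5*x) = 15 - 4*x)
V(R) = 61 + R (V(R) = R - (15 - 4*19) = R - (15 - 76) = R - 1*(-61) = R + 61 = 61 + R)
-174397 + V(-38) = -174397 + (61 - 38) = -174397 + 23 = -174374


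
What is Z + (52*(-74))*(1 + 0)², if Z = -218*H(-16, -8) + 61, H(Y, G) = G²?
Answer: -17739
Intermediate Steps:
Z = -13891 (Z = -218*(-8)² + 61 = -218*64 + 61 = -13952 + 61 = -13891)
Z + (52*(-74))*(1 + 0)² = -13891 + (52*(-74))*(1 + 0)² = -13891 - 3848*1² = -13891 - 3848*1 = -13891 - 3848 = -17739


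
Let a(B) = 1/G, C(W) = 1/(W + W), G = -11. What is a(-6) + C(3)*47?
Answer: 511/66 ≈ 7.7424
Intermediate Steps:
C(W) = 1/(2*W)
a(B) = -1/11 (a(B) = 1/(-11) = -1/11)
a(-6) + C(3)*47 = -1/11 + ((1/2)/3)*47 = -1/11 + ((1/2)*(1/3))*47 = -1/11 + (1/6)*47 = -1/11 + 47/6 = 511/66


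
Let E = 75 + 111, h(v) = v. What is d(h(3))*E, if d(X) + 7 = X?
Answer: -744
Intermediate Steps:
d(X) = -7 + X
E = 186
d(h(3))*E = (-7 + 3)*186 = -4*186 = -744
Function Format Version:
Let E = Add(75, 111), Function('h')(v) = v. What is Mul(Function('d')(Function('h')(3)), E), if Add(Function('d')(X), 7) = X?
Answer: -744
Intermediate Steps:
Function('d')(X) = Add(-7, X)
E = 186
Mul(Function('d')(Function('h')(3)), E) = Mul(Add(-7, 3), 186) = Mul(-4, 186) = -744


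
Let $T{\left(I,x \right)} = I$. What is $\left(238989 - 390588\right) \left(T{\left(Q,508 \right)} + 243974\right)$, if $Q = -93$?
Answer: $-36972115719$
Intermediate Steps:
$\left(238989 - 390588\right) \left(T{\left(Q,508 \right)} + 243974\right) = \left(238989 - 390588\right) \left(-93 + 243974\right) = \left(-151599\right) 243881 = -36972115719$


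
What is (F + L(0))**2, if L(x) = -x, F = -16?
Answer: 256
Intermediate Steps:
(F + L(0))**2 = (-16 - 1*0)**2 = (-16 + 0)**2 = (-16)**2 = 256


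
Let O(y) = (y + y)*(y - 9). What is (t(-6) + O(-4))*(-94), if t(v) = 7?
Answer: -10434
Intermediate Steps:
O(y) = 2*y*(-9 + y) (O(y) = (2*y)*(-9 + y) = 2*y*(-9 + y))
(t(-6) + O(-4))*(-94) = (7 + 2*(-4)*(-9 - 4))*(-94) = (7 + 2*(-4)*(-13))*(-94) = (7 + 104)*(-94) = 111*(-94) = -10434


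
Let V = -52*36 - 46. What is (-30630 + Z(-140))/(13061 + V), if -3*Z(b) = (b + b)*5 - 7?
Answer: -30161/11143 ≈ -2.7067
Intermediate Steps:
V = -1918 (V = -1872 - 46 = -1918)
Z(b) = 7/3 - 10*b/3 (Z(b) = -((b + b)*5 - 7)/3 = -((2*b)*5 - 7)/3 = -(10*b - 7)/3 = -(-7 + 10*b)/3 = 7/3 - 10*b/3)
(-30630 + Z(-140))/(13061 + V) = (-30630 + (7/3 - 10/3*(-140)))/(13061 - 1918) = (-30630 + (7/3 + 1400/3))/11143 = (-30630 + 469)*(1/11143) = -30161*1/11143 = -30161/11143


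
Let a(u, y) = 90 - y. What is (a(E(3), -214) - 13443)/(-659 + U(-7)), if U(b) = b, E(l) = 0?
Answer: 13139/666 ≈ 19.728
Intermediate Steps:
(a(E(3), -214) - 13443)/(-659 + U(-7)) = ((90 - 1*(-214)) - 13443)/(-659 - 7) = ((90 + 214) - 13443)/(-666) = (304 - 13443)*(-1/666) = -13139*(-1/666) = 13139/666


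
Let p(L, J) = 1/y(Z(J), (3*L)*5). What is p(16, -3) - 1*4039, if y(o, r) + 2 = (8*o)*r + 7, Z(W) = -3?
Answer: -23244446/5755 ≈ -4039.0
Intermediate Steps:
y(o, r) = 5 + 8*o*r (y(o, r) = -2 + ((8*o)*r + 7) = -2 + (8*o*r + 7) = -2 + (7 + 8*o*r) = 5 + 8*o*r)
p(L, J) = 1/(5 - 360*L) (p(L, J) = 1/(5 + 8*(-3)*((3*L)*5)) = 1/(5 + 8*(-3)*(15*L)) = 1/(5 - 360*L))
p(16, -3) - 1*4039 = -1/(-5 + 360*16) - 1*4039 = -1/(-5 + 5760) - 4039 = -1/5755 - 4039 = -23244446/5755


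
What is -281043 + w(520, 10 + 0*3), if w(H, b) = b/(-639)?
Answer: -179586487/639 ≈ -2.8104e+5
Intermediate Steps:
w(H, b) = -b/639 (w(H, b) = b*(-1/639) = -b/639)
-281043 + w(520, 10 + 0*3) = -281043 - (10 + 0*3)/639 = -281043 - (10 + 0)/639 = -281043 - 1/639*10 = -281043 - 10/639 = -179586487/639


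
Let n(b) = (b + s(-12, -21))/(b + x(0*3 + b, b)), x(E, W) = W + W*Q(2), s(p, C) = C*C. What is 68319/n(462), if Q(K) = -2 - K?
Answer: -3006036/43 ≈ -69908.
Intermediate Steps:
s(p, C) = C²
x(E, W) = -3*W (x(E, W) = W + W*(-2 - 1*2) = W + W*(-2 - 2) = W + W*(-4) = W - 4*W = -3*W)
n(b) = -(441 + b)/(2*b) (n(b) = (b + (-21)²)/(b - 3*b) = (b + 441)/((-2*b)) = (441 + b)*(-1/(2*b)) = -(441 + b)/(2*b))
68319/n(462) = 68319/(((½)*(-441 - 1*462)/462)) = 68319/(((½)*(1/462)*(-441 - 462))) = 68319/(((½)*(1/462)*(-903))) = 68319/(-43/44) = 68319*(-44/43) = -3006036/43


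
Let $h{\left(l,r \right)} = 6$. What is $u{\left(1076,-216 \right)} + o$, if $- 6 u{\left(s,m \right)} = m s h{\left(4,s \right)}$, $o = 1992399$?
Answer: $2224815$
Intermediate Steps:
$u{\left(s,m \right)} = - m s$ ($u{\left(s,m \right)} = - \frac{m s 6}{6} = - \frac{6 m s}{6} = - m s$)
$u{\left(1076,-216 \right)} + o = \left(-1\right) \left(-216\right) 1076 + 1992399 = 232416 + 1992399 = 2224815$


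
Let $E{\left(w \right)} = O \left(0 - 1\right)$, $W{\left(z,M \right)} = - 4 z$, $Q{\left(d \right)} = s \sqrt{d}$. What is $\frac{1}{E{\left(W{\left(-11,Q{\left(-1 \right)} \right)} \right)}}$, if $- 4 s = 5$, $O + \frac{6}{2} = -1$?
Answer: $\frac{1}{4} \approx 0.25$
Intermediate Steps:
$O = -4$ ($O = -3 - 1 = -4$)
$s = - \frac{5}{4}$ ($s = \left(- \frac{1}{4}\right) 5 = - \frac{5}{4} \approx -1.25$)
$Q{\left(d \right)} = - \frac{5 \sqrt{d}}{4}$
$E{\left(w \right)} = 4$ ($E{\left(w \right)} = - 4 \left(0 - 1\right) = \left(-4\right) \left(-1\right) = 4$)
$\frac{1}{E{\left(W{\left(-11,Q{\left(-1 \right)} \right)} \right)}} = \frac{1}{4}$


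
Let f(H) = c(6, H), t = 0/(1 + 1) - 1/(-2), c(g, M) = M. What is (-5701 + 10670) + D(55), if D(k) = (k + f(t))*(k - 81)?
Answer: 3526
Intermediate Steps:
t = 1/2 (t = 0/2 - 1*(-1/2) = 0*(1/2) + 1/2 = 0 + 1/2 = 1/2 ≈ 0.50000)
f(H) = H
D(k) = (1/2 + k)*(-81 + k) (D(k) = (k + 1/2)*(k - 81) = (1/2 + k)*(-81 + k))
(-5701 + 10670) + D(55) = (-5701 + 10670) + (-81/2 + 55**2 - 161/2*55) = 4969 + (-81/2 + 3025 - 8855/2) = 4969 - 1443 = 3526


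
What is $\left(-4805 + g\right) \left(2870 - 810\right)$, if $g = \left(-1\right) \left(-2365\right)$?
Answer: $-5026400$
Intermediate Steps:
$g = 2365$
$\left(-4805 + g\right) \left(2870 - 810\right) = \left(-4805 + 2365\right) \left(2870 - 810\right) = \left(-2440\right) 2060 = -5026400$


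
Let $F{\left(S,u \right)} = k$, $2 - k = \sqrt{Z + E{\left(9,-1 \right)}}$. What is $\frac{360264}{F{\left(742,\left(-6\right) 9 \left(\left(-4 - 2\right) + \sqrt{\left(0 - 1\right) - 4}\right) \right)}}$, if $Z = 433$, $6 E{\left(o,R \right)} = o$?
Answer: $- \frac{480352}{287} - \frac{120088 \sqrt{1738}}{287} \approx -19118.0$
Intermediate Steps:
$E{\left(o,R \right)} = \frac{o}{6}$
$k = 2 - \frac{\sqrt{1738}}{2}$ ($k = 2 - \sqrt{433 + \frac{1}{6} \cdot 9} = 2 - \sqrt{433 + \frac{3}{2}} = 2 - \sqrt{\frac{869}{2}} = 2 - \frac{\sqrt{1738}}{2} \approx -18.845$)
$F{\left(S,u \right)} = 2 - \frac{\sqrt{1738}}{2}$
$\frac{360264}{F{\left(742,\left(-6\right) 9 \left(\left(-4 - 2\right) + \sqrt{\left(0 - 1\right) - 4}\right) \right)}} = \frac{360264}{2 - \frac{\sqrt{1738}}{2}}$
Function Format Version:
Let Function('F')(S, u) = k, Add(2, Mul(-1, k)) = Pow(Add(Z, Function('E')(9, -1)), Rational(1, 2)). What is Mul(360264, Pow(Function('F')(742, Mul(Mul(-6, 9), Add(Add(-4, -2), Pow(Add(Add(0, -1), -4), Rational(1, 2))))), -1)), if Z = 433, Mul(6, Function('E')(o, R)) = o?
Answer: Add(Rational(-480352, 287), Mul(Rational(-120088, 287), Pow(1738, Rational(1, 2)))) ≈ -19118.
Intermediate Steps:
Function('E')(o, R) = Mul(Rational(1, 6), o)
k = Add(2, Mul(Rational(-1, 2), Pow(1738, Rational(1, 2)))) (k = Add(2, Mul(-1, Pow(Add(433, Mul(Rational(1, 6), 9)), Rational(1, 2)))) = Add(2, Mul(-1, Pow(Add(433, Rational(3, 2)), Rational(1, 2)))) = Add(2, Mul(-1, Pow(Rational(869, 2), Rational(1, 2)))) = Add(2, Mul(-1, Mul(Rational(1, 2), Pow(1738, Rational(1, 2))))) = Add(2, Mul(Rational(-1, 2), Pow(1738, Rational(1, 2)))) ≈ -18.845)
Function('F')(S, u) = Add(2, Mul(Rational(-1, 2), Pow(1738, Rational(1, 2))))
Mul(360264, Pow(Function('F')(742, Mul(Mul(-6, 9), Add(Add(-4, -2), Pow(Add(Add(0, -1), -4), Rational(1, 2))))), -1)) = Mul(360264, Pow(Add(2, Mul(Rational(-1, 2), Pow(1738, Rational(1, 2)))), -1))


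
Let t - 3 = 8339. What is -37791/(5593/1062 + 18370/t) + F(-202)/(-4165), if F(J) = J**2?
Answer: -698567119992922/137790166045 ≈ -5069.8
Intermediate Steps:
t = 8342 (t = 3 + 8339 = 8342)
-37791/(5593/1062 + 18370/t) + F(-202)/(-4165) = -37791/(5593/1062 + 18370/8342) + (-202)**2/(-4165) = -37791/(5593*(1/1062) + 18370*(1/8342)) + 40804*(-1/4165) = -37791/(5593/1062 + 9185/4171) - 40804/4165 = -37791/33082873/4429602 - 40804/4165 = -37791*4429602/33082873 - 40804/4165 = -167399089182/33082873 - 40804/4165 = -698567119992922/137790166045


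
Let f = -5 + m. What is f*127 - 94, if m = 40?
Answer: 4351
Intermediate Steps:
f = 35 (f = -5 + 40 = 35)
f*127 - 94 = 35*127 - 94 = 4445 - 94 = 4351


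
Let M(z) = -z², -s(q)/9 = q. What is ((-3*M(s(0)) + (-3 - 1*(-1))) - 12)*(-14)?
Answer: 196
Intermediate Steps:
s(q) = -9*q
((-3*M(s(0)) + (-3 - 1*(-1))) - 12)*(-14) = ((-(-3)*(-9*0)² + (-3 - 1*(-1))) - 12)*(-14) = ((-(-3)*0² + (-3 + 1)) - 12)*(-14) = ((-(-3)*0 - 2) - 12)*(-14) = ((-3*0 - 2) - 12)*(-14) = ((0 - 2) - 12)*(-14) = (-2 - 12)*(-14) = -14*(-14) = 196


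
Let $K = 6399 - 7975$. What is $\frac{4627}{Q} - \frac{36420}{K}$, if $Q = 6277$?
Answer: $\frac{58975123}{2473138} \approx 23.846$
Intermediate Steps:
$K = -1576$ ($K = 6399 - 7975 = -1576$)
$\frac{4627}{Q} - \frac{36420}{K} = \frac{4627}{6277} - \frac{36420}{-1576} = 4627 \cdot \frac{1}{6277} - - \frac{9105}{394} = \frac{4627}{6277} + \frac{9105}{394} = \frac{58975123}{2473138}$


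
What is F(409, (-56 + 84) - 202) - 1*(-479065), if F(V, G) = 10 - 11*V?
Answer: 474576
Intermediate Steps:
F(409, (-56 + 84) - 202) - 1*(-479065) = (10 - 11*409) - 1*(-479065) = (10 - 4499) + 479065 = -4489 + 479065 = 474576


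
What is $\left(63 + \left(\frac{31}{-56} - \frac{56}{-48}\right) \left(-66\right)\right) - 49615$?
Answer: $- \frac{1388589}{28} \approx -49592.0$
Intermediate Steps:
$\left(63 + \left(\frac{31}{-56} - \frac{56}{-48}\right) \left(-66\right)\right) - 49615 = \left(63 + \left(31 \left(- \frac{1}{56}\right) - - \frac{7}{6}\right) \left(-66\right)\right) - 49615 = \left(63 + \left(- \frac{31}{56} + \frac{7}{6}\right) \left(-66\right)\right) - 49615 = \left(63 + \frac{103}{168} \left(-66\right)\right) - 49615 = \left(63 - \frac{1133}{28}\right) - 49615 = \frac{631}{28} - 49615 = - \frac{1388589}{28}$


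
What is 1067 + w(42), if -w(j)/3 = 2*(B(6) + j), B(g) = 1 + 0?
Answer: 809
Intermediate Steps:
B(g) = 1
w(j) = -6 - 6*j (w(j) = -6*(1 + j) = -3*(2 + 2*j) = -6 - 6*j)
1067 + w(42) = 1067 + (-6 - 6*42) = 1067 + (-6 - 252) = 1067 - 258 = 809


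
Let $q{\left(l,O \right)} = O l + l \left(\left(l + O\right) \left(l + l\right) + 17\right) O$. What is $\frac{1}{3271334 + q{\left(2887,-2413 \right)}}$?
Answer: $- \frac{1}{19066106244580} \approx -5.2449 \cdot 10^{-14}$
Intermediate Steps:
$q{\left(l,O \right)} = O l + O l \left(17 + 2 l \left(O + l\right)\right)$ ($q{\left(l,O \right)} = O l + l \left(\left(O + l\right) 2 l + 17\right) O = O l + l \left(2 l \left(O + l\right) + 17\right) O = O l + l \left(17 + 2 l \left(O + l\right)\right) O = O l + O l \left(17 + 2 l \left(O + l\right)\right)$)
$\frac{1}{3271334 + q{\left(2887,-2413 \right)}} = \frac{1}{3271334 + 2 \left(-2413\right) 2887 \left(9 + 2887^{2} - 6966331\right)} = \frac{1}{3271334 + 2 \left(-2413\right) 2887 \left(9 + 8334769 - 6966331\right)} = \frac{1}{3271334 + 2 \left(-2413\right) 2887 \cdot 1368447} = \frac{1}{3271334 - 19066109515914} = \frac{1}{-19066106244580} = - \frac{1}{19066106244580}$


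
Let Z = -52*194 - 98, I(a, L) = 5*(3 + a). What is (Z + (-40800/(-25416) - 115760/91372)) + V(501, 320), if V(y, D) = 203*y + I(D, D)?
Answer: 2252939903924/24190737 ≈ 93132.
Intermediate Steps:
I(a, L) = 15 + 5*a
V(y, D) = 15 + 5*D + 203*y (V(y, D) = 203*y + (15 + 5*D) = 15 + 5*D + 203*y)
Z = -10186 (Z = -10088 - 98 = -10186)
(Z + (-40800/(-25416) - 115760/91372)) + V(501, 320) = (-10186 + (-40800/(-25416) - 115760/91372)) + (15 + 5*320 + 203*501) = (-10186 + (-40800*(-1/25416) - 115760*1/91372)) + (15 + 1600 + 101703) = (-10186 + (1700/1059 - 28940/22843)) + 103318 = (-10186 + 8185640/24190737) + 103318 = -246398661442/24190737 + 103318 = 2252939903924/24190737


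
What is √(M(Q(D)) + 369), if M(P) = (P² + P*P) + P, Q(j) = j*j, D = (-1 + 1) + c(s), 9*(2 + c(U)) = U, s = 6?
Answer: √30545/9 ≈ 19.419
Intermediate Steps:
c(U) = -2 + U/9
D = -4/3 (D = (-1 + 1) + (-2 + (⅑)*6) = 0 + (-2 + ⅔) = 0 - 4/3 = -4/3 ≈ -1.3333)
Q(j) = j²
M(P) = P + 2*P² (M(P) = (P² + P²) + P = 2*P² + P = P + 2*P²)
√(M(Q(D)) + 369) = √((-4/3)²*(1 + 2*(-4/3)²) + 369) = √(16*(1 + 2*(16/9))/9 + 369) = √(16*(1 + 32/9)/9 + 369) = √((16/9)*(41/9) + 369) = √(656/81 + 369) = √(30545/81) = √30545/9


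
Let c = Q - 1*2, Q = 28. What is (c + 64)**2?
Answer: 8100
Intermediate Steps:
c = 26 (c = 28 - 1*2 = 28 - 2 = 26)
(c + 64)**2 = (26 + 64)**2 = 90**2 = 8100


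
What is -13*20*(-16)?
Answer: 4160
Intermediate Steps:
-13*20*(-16) = -260*(-16) = 4160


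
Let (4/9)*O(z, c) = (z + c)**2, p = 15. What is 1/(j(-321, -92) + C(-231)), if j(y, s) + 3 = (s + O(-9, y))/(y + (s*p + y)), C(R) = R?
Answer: -2022/718081 ≈ -0.0028158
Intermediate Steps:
O(z, c) = 9*(c + z)**2/4 (O(z, c) = 9*(z + c)**2/4 = 9*(c + z)**2/4)
j(y, s) = -3 + (s + 9*(-9 + y)**2/4)/(2*y + 15*s) (j(y, s) = -3 + (s + 9*(y - 9)**2/4)/(y + (s*15 + y)) = -3 + (s + 9*(-9 + y)**2/4)/(y + (15*s + y)) = -3 + (s + 9*(-9 + y)**2/4)/(y + (y + 15*s)) = -3 + (s + 9*(-9 + y)**2/4)/(2*y + 15*s))
1/(j(-321, -92) + C(-231)) = 1/((-176*(-92) - 24*(-321) + 9*(-9 - 321)**2)/(4*(2*(-321) + 15*(-92))) - 231) = 1/((16192 + 7704 + 9*(-330)**2)/(4*(-642 - 1380)) - 231) = 1/((1/4)*(16192 + 7704 + 9*108900)/(-2022) - 231) = 1/((1/4)*(-1/2022)*(16192 + 7704 + 980100) - 231) = 1/((1/4)*(-1/2022)*1003996 - 231) = 1/(-250999/2022 - 231) = 1/(-718081/2022) = -2022/718081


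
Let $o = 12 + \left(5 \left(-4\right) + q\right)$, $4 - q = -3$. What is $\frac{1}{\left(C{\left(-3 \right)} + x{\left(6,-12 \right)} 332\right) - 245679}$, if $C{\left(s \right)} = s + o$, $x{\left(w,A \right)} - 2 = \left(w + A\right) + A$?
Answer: $- \frac{1}{250995} \approx -3.9841 \cdot 10^{-6}$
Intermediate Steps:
$x{\left(w,A \right)} = 2 + w + 2 A$ ($x{\left(w,A \right)} = 2 + \left(\left(w + A\right) + A\right) = 2 + \left(\left(A + w\right) + A\right) = 2 + \left(w + 2 A\right) = 2 + w + 2 A$)
$q = 7$ ($q = 4 - -3 = 4 + 3 = 7$)
$o = -1$ ($o = 12 + \left(5 \left(-4\right) + 7\right) = 12 + \left(-20 + 7\right) = 12 - 13 = -1$)
$C{\left(s \right)} = -1 + s$ ($C{\left(s \right)} = s - 1 = -1 + s$)
$\frac{1}{\left(C{\left(-3 \right)} + x{\left(6,-12 \right)} 332\right) - 245679} = \frac{1}{\left(\left(-1 - 3\right) + \left(2 + 6 + 2 \left(-12\right)\right) 332\right) - 245679} = \frac{1}{\left(-4 + \left(2 + 6 - 24\right) 332\right) - 245679} = \frac{1}{\left(-4 - 5312\right) - 245679} = \frac{1}{-5316 - 245679} = \frac{1}{-250995} = - \frac{1}{250995}$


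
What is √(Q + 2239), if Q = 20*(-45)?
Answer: √1339 ≈ 36.592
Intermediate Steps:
Q = -900
√(Q + 2239) = √(-900 + 2239) = √1339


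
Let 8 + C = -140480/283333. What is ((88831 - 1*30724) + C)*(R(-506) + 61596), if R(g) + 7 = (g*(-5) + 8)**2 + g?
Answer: 107039550177251649/283333 ≈ 3.7779e+11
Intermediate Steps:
C = -2407144/283333 (C = -8 - 140480/283333 = -2407144/283333 ≈ -8.4958)
R(g) = -7 + g + (8 - 5*g)**2 (R(g) = -7 + ((g*(-5) + 8)**2 + g) = -7 + ((-5*g + 8)**2 + g) = -7 + ((8 - 5*g)**2 + g) = -7 + (g + (8 - 5*g)**2) = -7 + g + (8 - 5*g)**2)
((88831 - 1*30724) + C)*(R(-506) + 61596) = ((88831 - 1*30724) - 2407144/283333)*((-7 - 506 + (-8 + 5*(-506))**2) + 61596) = ((88831 - 30724) - 2407144/283333)*((-7 - 506 + (-8 - 2530)**2) + 61596) = (58107 - 2407144/283333)*((-7 - 506 + (-2538)**2) + 61596) = 16461223487*((-7 - 506 + 6441444) + 61596)/283333 = 16461223487*(6440931 + 61596)/283333 = (16461223487/283333)*6502527 = 107039550177251649/283333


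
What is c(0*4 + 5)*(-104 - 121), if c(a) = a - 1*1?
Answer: -900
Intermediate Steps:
c(a) = -1 + a (c(a) = a - 1 = -1 + a)
c(0*4 + 5)*(-104 - 121) = (-1 + (0*4 + 5))*(-104 - 121) = (-1 + (0 + 5))*(-225) = (-1 + 5)*(-225) = 4*(-225) = -900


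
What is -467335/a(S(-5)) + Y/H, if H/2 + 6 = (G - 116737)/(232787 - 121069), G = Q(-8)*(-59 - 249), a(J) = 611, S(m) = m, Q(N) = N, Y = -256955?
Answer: 8403173188160/479378991 ≈ 17529.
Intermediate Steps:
G = 2464 (G = -8*(-59 - 249) = -8*(-308) = 2464)
H = -784581/55859 (H = -12 + 2*((2464 - 116737)/(232787 - 121069)) = -12 + 2*(-114273/111718) = -12 - 114273/55859 = -784581/55859 ≈ -14.046)
-467335/a(S(-5)) + Y/H = -467335/611 - 256955/(-784581/55859) = -467335*1/611 - 256955*(-55859/784581) = -467335/611 + 14353249345/784581 = 8403173188160/479378991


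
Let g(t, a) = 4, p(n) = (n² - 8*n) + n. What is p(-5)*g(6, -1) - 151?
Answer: 89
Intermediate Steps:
p(n) = n² - 7*n
p(-5)*g(6, -1) - 151 = -5*(-7 - 5)*4 - 151 = -5*(-12)*4 - 151 = 60*4 - 151 = 240 - 151 = 89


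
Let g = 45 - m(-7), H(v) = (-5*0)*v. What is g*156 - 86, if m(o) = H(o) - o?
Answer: 5842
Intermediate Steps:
H(v) = 0 (H(v) = 0*v = 0)
m(o) = -o (m(o) = 0 - o = -o)
g = 38 (g = 45 - (-1)*(-7) = 45 - 1*7 = 45 - 7 = 38)
g*156 - 86 = 38*156 - 86 = 5928 - 86 = 5842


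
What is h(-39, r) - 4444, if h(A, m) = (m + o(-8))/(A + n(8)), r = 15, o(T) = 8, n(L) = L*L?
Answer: -111077/25 ≈ -4443.1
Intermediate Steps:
n(L) = L²
h(A, m) = (8 + m)/(64 + A) (h(A, m) = (m + 8)/(A + 8²) = (8 + m)/(A + 64) = (8 + m)/(64 + A))
h(-39, r) - 4444 = (8 + 15)/(64 - 39) - 4444 = 23/25 - 4444 = -111077/25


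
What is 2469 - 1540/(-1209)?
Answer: 2986561/1209 ≈ 2470.3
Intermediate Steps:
2469 - 1540/(-1209) = 2469 - 1540*(-1)/1209 = 2469 - 1*(-1540/1209) = 2469 + 1540/1209 = 2986561/1209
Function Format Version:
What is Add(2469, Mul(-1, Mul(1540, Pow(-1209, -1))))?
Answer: Rational(2986561, 1209) ≈ 2470.3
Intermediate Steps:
Add(2469, Mul(-1, Mul(1540, Pow(-1209, -1)))) = Add(2469, Mul(-1, Mul(1540, Rational(-1, 1209)))) = Add(2469, Mul(-1, Rational(-1540, 1209))) = Add(2469, Rational(1540, 1209)) = Rational(2986561, 1209)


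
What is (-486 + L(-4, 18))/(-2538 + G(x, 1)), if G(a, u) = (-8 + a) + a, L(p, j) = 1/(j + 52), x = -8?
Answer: 34019/179340 ≈ 0.18969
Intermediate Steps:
L(p, j) = 1/(52 + j)
G(a, u) = -8 + 2*a
(-486 + L(-4, 18))/(-2538 + G(x, 1)) = (-486 + 1/(52 + 18))/(-2538 + (-8 + 2*(-8))) = (-486 + 1/70)/(-2538 + (-8 - 16)) = (-486 + 1/70)/(-2538 - 24) = -34019/70/(-2562) = -34019/70*(-1/2562) = 34019/179340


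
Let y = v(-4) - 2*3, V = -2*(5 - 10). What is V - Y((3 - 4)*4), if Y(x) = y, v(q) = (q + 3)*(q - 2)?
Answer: 10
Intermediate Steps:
v(q) = (-2 + q)*(3 + q) (v(q) = (3 + q)*(-2 + q) = (-2 + q)*(3 + q))
V = 10 (V = -2*(-5) = 10)
y = 0 (y = (-6 - 4 + (-4)²) - 2*3 = (-6 - 4 + 16) - 6 = 6 - 6 = 0)
Y(x) = 0
V - Y((3 - 4)*4) = 10 - 1*0 = 10 + 0 = 10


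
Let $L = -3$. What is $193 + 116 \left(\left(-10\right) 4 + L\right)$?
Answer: $-4795$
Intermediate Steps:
$193 + 116 \left(\left(-10\right) 4 + L\right) = 193 + 116 \left(\left(-10\right) 4 - 3\right) = 193 + 116 \left(-40 - 3\right) = 193 + 116 \left(-43\right) = 193 - 4988 = -4795$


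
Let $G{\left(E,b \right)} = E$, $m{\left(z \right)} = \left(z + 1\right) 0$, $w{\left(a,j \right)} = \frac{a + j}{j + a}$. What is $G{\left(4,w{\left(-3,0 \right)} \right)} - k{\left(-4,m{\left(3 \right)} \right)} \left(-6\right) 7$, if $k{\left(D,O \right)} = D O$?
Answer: $4$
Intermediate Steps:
$w{\left(a,j \right)} = 1$ ($w{\left(a,j \right)} = \frac{a + j}{a + j} = 1$)
$m{\left(z \right)} = 0$ ($m{\left(z \right)} = \left(1 + z\right) 0 = 0$)
$G{\left(4,w{\left(-3,0 \right)} \right)} - k{\left(-4,m{\left(3 \right)} \right)} \left(-6\right) 7 = 4 - \left(-4\right) 0 \left(-6\right) 7 = 4 - 0 \left(-6\right) 7 = 4 - 0 \cdot 7 = 4 - 0 = 4 + 0 = 4$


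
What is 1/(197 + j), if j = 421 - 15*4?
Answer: 1/558 ≈ 0.0017921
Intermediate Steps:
j = 361 (j = 421 - 1*60 = 421 - 60 = 361)
1/(197 + j) = 1/(197 + 361) = 1/558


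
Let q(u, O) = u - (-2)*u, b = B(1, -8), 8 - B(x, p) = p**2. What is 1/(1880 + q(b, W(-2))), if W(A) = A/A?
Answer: 1/1712 ≈ 0.00058411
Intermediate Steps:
B(x, p) = 8 - p**2
b = -56 (b = 8 - 1*(-8)**2 = 8 - 1*64 = 8 - 64 = -56)
W(A) = 1
q(u, O) = 3*u (q(u, O) = u + 2*u = 3*u)
1/(1880 + q(b, W(-2))) = 1/(1880 + 3*(-56)) = 1/(1880 - 168) = 1/1712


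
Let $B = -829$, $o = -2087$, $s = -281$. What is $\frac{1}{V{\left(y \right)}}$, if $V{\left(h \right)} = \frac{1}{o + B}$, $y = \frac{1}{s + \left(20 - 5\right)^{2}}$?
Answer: $-2916$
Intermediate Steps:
$y = - \frac{1}{56}$ ($y = \frac{1}{-281 + \left(20 - 5\right)^{2}} = \frac{1}{-281 + 15^{2}} = \frac{1}{-281 + 225} = \frac{1}{-56} = - \frac{1}{56} \approx -0.017857$)
$V{\left(h \right)} = - \frac{1}{2916}$ ($V{\left(h \right)} = \frac{1}{-2087 - 829} = \frac{1}{-2916} = - \frac{1}{2916}$)
$\frac{1}{V{\left(y \right)}} = \frac{1}{- \frac{1}{2916}} = -2916$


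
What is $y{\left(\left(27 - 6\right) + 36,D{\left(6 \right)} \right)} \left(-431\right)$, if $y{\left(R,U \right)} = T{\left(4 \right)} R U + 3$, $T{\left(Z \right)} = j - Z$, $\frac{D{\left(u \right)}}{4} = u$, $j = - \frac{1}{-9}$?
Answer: $2291627$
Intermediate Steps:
$j = \frac{1}{9}$ ($j = \left(-1\right) \left(- \frac{1}{9}\right) = \frac{1}{9} \approx 0.11111$)
$D{\left(u \right)} = 4 u$
$T{\left(Z \right)} = \frac{1}{9} - Z$
$y{\left(R,U \right)} = 3 - \frac{35 R U}{9}$ ($y{\left(R,U \right)} = \left(\frac{1}{9} - 4\right) R U + 3 = - \frac{35 R}{9} U + 3 = - \frac{35 R U}{9} + 3 = 3 - \frac{35 R U}{9}$)
$y{\left(\left(27 - 6\right) + 36,D{\left(6 \right)} \right)} \left(-431\right) = \left(3 - \frac{35 \left(\left(27 - 6\right) + 36\right) 4 \cdot 6}{9}\right) \left(-431\right) = \left(3 - \frac{35}{9} \left(21 + 36\right) 24\right) \left(-431\right) = \left(3 - \frac{665}{3} \cdot 24\right) \left(-431\right) = \left(3 - 5320\right) \left(-431\right) = \left(-5317\right) \left(-431\right) = 2291627$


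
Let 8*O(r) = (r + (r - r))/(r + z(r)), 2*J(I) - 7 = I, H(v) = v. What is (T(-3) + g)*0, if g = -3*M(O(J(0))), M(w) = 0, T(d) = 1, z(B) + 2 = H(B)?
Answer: 0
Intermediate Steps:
J(I) = 7/2 + I/2
z(B) = -2 + B
O(r) = r/(8*(-2 + 2*r)) (O(r) = ((r + (r - r))/(r + (-2 + r)))/8 = ((r + 0)/(-2 + 2*r))/8 = (r/(-2 + 2*r))/8 = r/(8*(-2 + 2*r)))
g = 0 (g = -3*0 = 0)
(T(-3) + g)*0 = (1 + 0)*0 = 1*0 = 0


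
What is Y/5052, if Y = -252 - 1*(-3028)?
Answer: 694/1263 ≈ 0.54949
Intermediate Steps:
Y = 2776 (Y = -252 + 3028 = 2776)
Y/5052 = 2776/5052 = 2776*(1/5052) = 694/1263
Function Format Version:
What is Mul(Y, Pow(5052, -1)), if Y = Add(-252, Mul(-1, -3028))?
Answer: Rational(694, 1263) ≈ 0.54949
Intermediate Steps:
Y = 2776 (Y = Add(-252, 3028) = 2776)
Mul(Y, Pow(5052, -1)) = Mul(2776, Pow(5052, -1)) = Mul(2776, Rational(1, 5052)) = Rational(694, 1263)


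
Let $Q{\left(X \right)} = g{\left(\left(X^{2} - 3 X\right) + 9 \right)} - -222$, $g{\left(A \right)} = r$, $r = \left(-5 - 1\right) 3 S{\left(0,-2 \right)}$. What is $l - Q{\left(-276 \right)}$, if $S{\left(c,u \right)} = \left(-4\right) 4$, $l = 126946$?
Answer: $126436$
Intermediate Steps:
$S{\left(c,u \right)} = -16$
$r = 288$ ($r = \left(-5 - 1\right) 3 \left(-16\right) = \left(-6\right) \left(-48\right) = 288$)
$g{\left(A \right)} = 288$
$Q{\left(X \right)} = 510$ ($Q{\left(X \right)} = 288 - -222 = 288 + 222 = 510$)
$l - Q{\left(-276 \right)} = 126946 - 510 = 126436$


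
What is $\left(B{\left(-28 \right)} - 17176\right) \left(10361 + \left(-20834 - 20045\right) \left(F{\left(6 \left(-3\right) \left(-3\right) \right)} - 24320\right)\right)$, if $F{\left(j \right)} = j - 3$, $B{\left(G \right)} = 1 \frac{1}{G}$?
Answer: $- \frac{119282753318087}{7} \approx -1.704 \cdot 10^{13}$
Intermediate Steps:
$B{\left(G \right)} = \frac{1}{G}$
$F{\left(j \right)} = -3 + j$ ($F{\left(j \right)} = j - 3 = -3 + j$)
$\left(B{\left(-28 \right)} - 17176\right) \left(10361 + \left(-20834 - 20045\right) \left(F{\left(6 \left(-3\right) \left(-3\right) \right)} - 24320\right)\right) = \left(\frac{1}{-28} - 17176\right) \left(10361 + \left(-20834 - 20045\right) \left(\left(-3 + 6 \left(-3\right) \left(-3\right)\right) - 24320\right)\right) = \left(- \frac{1}{28} - 17176\right) \left(10361 - 40879 \left(\left(-3 - -54\right) - 24320\right)\right) = - \frac{480929 \left(10361 - 40879 \left(\left(-3 + 54\right) - 24320\right)\right)}{28} = - \frac{480929 \left(10361 - 40879 \left(51 - 24320\right)\right)}{28} = - \frac{480929 \left(10361 - -992092451\right)}{28} = - \frac{480929 \left(10361 + 992092451\right)}{28} = \left(- \frac{480929}{28}\right) 992102812 = - \frac{119282753318087}{7}$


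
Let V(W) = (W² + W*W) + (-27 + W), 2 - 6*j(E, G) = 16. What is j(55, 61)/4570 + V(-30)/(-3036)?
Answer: -3986297/6937260 ≈ -0.57462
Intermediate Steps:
j(E, G) = -7/3 (j(E, G) = ⅓ - ⅙*16 = ⅓ - 8/3 = -7/3)
V(W) = -27 + W + 2*W² (V(W) = (W² + W²) + (-27 + W) = 2*W² + (-27 + W) = -27 + W + 2*W²)
j(55, 61)/4570 + V(-30)/(-3036) = -7/3/4570 + (-27 - 30 + 2*(-30)²)/(-3036) = -7/3*1/4570 + (-27 - 30 + 2*900)*(-1/3036) = -7/13710 + (-27 - 30 + 1800)*(-1/3036) = -7/13710 + 1743*(-1/3036) = -7/13710 - 581/1012 = -3986297/6937260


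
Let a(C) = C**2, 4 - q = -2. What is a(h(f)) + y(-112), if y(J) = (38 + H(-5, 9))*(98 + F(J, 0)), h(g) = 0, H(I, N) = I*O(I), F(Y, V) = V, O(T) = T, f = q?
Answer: 6174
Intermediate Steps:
q = 6 (q = 4 - 1*(-2) = 4 + 2 = 6)
f = 6
H(I, N) = I**2 (H(I, N) = I*I = I**2)
y(J) = 6174 (y(J) = (38 + (-5)**2)*(98 + 0) = (38 + 25)*98 = 63*98 = 6174)
a(h(f)) + y(-112) = 0**2 + 6174 = 0 + 6174 = 6174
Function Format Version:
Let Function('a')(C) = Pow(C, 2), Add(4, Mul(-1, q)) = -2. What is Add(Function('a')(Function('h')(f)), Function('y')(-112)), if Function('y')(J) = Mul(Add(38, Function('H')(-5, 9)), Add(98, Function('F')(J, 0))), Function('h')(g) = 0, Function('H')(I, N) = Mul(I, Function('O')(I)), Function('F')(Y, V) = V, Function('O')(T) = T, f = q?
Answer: 6174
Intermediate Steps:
q = 6 (q = Add(4, Mul(-1, -2)) = Add(4, 2) = 6)
f = 6
Function('H')(I, N) = Pow(I, 2) (Function('H')(I, N) = Mul(I, I) = Pow(I, 2))
Function('y')(J) = 6174 (Function('y')(J) = Mul(Add(38, Pow(-5, 2)), Add(98, 0)) = Mul(Add(38, 25), 98) = Mul(63, 98) = 6174)
Add(Function('a')(Function('h')(f)), Function('y')(-112)) = Add(Pow(0, 2), 6174) = Add(0, 6174) = 6174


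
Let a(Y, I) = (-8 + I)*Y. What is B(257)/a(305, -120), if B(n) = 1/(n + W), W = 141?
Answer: -1/15537920 ≈ -6.4359e-8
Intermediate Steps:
B(n) = 1/(141 + n) (B(n) = 1/(n + 141) = 1/(141 + n))
a(Y, I) = Y*(-8 + I)
B(257)/a(305, -120) = 1/((141 + 257)*((305*(-8 - 120)))) = 1/(398*((305*(-128)))) = (1/398)/(-39040) = (1/398)*(-1/39040) = -1/15537920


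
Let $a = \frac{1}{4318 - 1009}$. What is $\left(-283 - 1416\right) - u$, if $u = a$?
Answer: $- \frac{5621992}{3309} \approx -1699.0$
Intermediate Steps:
$a = \frac{1}{3309} \approx 0.00030221$
$u = \frac{1}{3309} \approx 0.00030221$
$\left(-283 - 1416\right) - u = \left(-283 - 1416\right) - \frac{1}{3309} = -1699 - \frac{1}{3309} = - \frac{5621992}{3309}$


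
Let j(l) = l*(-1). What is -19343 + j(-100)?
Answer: -19243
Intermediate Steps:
j(l) = -l
-19343 + j(-100) = -19343 - 1*(-100) = -19343 + 100 = -19243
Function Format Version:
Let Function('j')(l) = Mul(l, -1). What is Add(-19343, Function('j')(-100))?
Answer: -19243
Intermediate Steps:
Function('j')(l) = Mul(-1, l)
Add(-19343, Function('j')(-100)) = Add(-19343, Mul(-1, -100)) = Add(-19343, 100) = -19243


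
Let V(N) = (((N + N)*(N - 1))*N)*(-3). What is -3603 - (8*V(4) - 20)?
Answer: -1279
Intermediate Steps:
V(N) = -6*N**2*(-1 + N) (V(N) = (((2*N)*(-1 + N))*N)*(-3) = ((2*N*(-1 + N))*N)*(-3) = (2*N**2*(-1 + N))*(-3) = -6*N**2*(-1 + N))
-3603 - (8*V(4) - 20) = -3603 - (8*(6*4**2*(1 - 1*4)) - 20) = -3603 - (8*(6*16*(1 - 4)) - 20) = -3603 - (8*(6*16*(-3)) - 20) = -3603 - (8*(-288) - 20) = -3603 - (-2304 - 20) = -3603 - 1*(-2324) = -3603 + 2324 = -1279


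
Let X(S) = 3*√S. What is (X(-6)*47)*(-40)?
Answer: -5640*I*√6 ≈ -13815.0*I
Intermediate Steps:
(X(-6)*47)*(-40) = ((3*√(-6))*47)*(-40) = ((3*(I*√6))*47)*(-40) = ((3*I*√6)*47)*(-40) = (141*I*√6)*(-40) = -5640*I*√6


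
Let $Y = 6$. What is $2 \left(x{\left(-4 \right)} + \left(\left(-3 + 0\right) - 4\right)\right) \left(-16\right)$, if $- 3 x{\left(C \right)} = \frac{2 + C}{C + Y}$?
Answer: $\frac{640}{3} \approx 213.33$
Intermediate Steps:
$x{\left(C \right)} = - \frac{2 + C}{3 \left(6 + C\right)}$ ($x{\left(C \right)} = - \frac{\left(2 + C\right) \frac{1}{C + 6}}{3} = - \frac{\left(2 + C\right) \frac{1}{6 + C}}{3} = - \frac{\frac{1}{6 + C} \left(2 + C\right)}{3} = - \frac{2 + C}{3 \left(6 + C\right)}$)
$2 \left(x{\left(-4 \right)} + \left(\left(-3 + 0\right) - 4\right)\right) \left(-16\right) = 2 \left(\frac{-2 - -4}{3 \left(6 - 4\right)} + \left(\left(-3 + 0\right) - 4\right)\right) \left(-16\right) = 2 \left(\frac{-2 + 4}{3 \cdot 2} - 7\right) \left(-16\right) = 2 \left(\frac{1}{3} \cdot \frac{1}{2} \cdot 2 - 7\right) \left(-16\right) = 2 \left(\frac{1}{3} - 7\right) \left(-16\right) = 2 \left(- \frac{20}{3}\right) \left(-16\right) = \left(- \frac{40}{3}\right) \left(-16\right) = \frac{640}{3}$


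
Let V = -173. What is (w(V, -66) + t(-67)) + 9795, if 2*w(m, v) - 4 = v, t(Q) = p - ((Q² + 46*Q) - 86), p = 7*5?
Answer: 8478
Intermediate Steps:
p = 35
t(Q) = 121 - Q² - 46*Q (t(Q) = 35 - ((Q² + 46*Q) - 86) = 35 - (-86 + Q² + 46*Q) = 35 + (86 - Q² - 46*Q) = 121 - Q² - 46*Q)
w(m, v) = 2 + v/2
(w(V, -66) + t(-67)) + 9795 = ((2 + (½)*(-66)) + (121 - 1*(-67)² - 46*(-67))) + 9795 = ((2 - 33) + (121 - 1*4489 + 3082)) + 9795 = (-31 + (121 - 4489 + 3082)) + 9795 = (-31 - 1286) + 9795 = -1317 + 9795 = 8478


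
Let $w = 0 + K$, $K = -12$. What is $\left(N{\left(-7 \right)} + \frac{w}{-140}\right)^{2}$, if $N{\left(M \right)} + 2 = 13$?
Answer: $\frac{150544}{1225} \approx 122.89$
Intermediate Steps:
$w = -12$ ($w = 0 - 12 = -12$)
$N{\left(M \right)} = 11$ ($N{\left(M \right)} = -2 + 13 = 11$)
$\left(N{\left(-7 \right)} + \frac{w}{-140}\right)^{2} = \left(11 - \frac{12}{-140}\right)^{2} = \left(11 - - \frac{3}{35}\right)^{2} = \left(11 + \frac{3}{35}\right)^{2} = \left(\frac{388}{35}\right)^{2} = \frac{150544}{1225}$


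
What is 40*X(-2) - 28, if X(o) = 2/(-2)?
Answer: -68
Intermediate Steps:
X(o) = -1 (X(o) = 2*(-1/2) = -1)
40*X(-2) - 28 = 40*(-1) - 28 = -40 - 28 = -68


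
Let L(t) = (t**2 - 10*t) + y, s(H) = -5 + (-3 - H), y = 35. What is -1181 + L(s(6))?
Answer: -810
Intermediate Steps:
s(H) = -8 - H
L(t) = 35 + t**2 - 10*t (L(t) = (t**2 - 10*t) + 35 = 35 + t**2 - 10*t)
-1181 + L(s(6)) = -1181 + (35 + (-8 - 1*6)**2 - 10*(-8 - 1*6)) = -1181 + (35 + (-8 - 6)**2 - 10*(-8 - 6)) = -1181 + (35 + (-14)**2 - 10*(-14)) = -1181 + (35 + 196 + 140) = -1181 + 371 = -810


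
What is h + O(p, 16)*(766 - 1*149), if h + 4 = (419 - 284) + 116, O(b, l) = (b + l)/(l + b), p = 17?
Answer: 864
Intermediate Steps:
O(b, l) = 1 (O(b, l) = (b + l)/(b + l) = 1)
h = 247 (h = -4 + ((419 - 284) + 116) = -4 + (135 + 116) = -4 + 251 = 247)
h + O(p, 16)*(766 - 1*149) = 247 + 1*(766 - 1*149) = 247 + 1*(766 - 149) = 247 + 1*617 = 247 + 617 = 864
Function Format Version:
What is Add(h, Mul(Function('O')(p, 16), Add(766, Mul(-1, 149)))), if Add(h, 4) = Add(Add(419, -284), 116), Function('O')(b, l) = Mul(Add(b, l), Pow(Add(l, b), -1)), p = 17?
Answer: 864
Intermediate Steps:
Function('O')(b, l) = 1 (Function('O')(b, l) = Mul(Add(b, l), Pow(Add(b, l), -1)) = 1)
h = 247 (h = Add(-4, Add(Add(419, -284), 116)) = Add(-4, Add(135, 116)) = Add(-4, 251) = 247)
Add(h, Mul(Function('O')(p, 16), Add(766, Mul(-1, 149)))) = Add(247, Mul(1, Add(766, Mul(-1, 149)))) = Add(247, Mul(1, Add(766, -149))) = Add(247, Mul(1, 617)) = Add(247, 617) = 864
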